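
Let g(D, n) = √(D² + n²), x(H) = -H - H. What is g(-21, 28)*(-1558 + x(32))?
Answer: -56770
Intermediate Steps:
x(H) = -2*H
g(-21, 28)*(-1558 + x(32)) = √((-21)² + 28²)*(-1558 - 2*32) = √(441 + 784)*(-1558 - 64) = √1225*(-1622) = 35*(-1622) = -56770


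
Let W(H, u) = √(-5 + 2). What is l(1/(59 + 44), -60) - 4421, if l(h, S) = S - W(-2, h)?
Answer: -4481 - I*√3 ≈ -4481.0 - 1.732*I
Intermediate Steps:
W(H, u) = I*√3 (W(H, u) = √(-3) = I*√3)
l(h, S) = S - I*√3
l(1/(59 + 44), -60) - 4421 = (-60 - I*√3) - 4421 = -4481 - I*√3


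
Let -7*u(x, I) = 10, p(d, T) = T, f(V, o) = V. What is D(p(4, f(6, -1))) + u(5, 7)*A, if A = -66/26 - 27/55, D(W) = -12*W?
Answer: -67740/1001 ≈ -67.672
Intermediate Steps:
u(x, I) = -10/7 (u(x, I) = -⅐*10 = -10/7)
A = -2166/715 (A = -66*1/26 - 27*1/55 = -33/13 - 27/55 = -2166/715 ≈ -3.0294)
D(p(4, f(6, -1))) + u(5, 7)*A = -12*6 - 10/7*(-2166/715) = -72 + 4332/1001 = -67740/1001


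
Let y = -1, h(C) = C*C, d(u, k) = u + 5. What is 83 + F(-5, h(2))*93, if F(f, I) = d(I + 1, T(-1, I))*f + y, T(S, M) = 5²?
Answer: -4660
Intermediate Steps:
T(S, M) = 25
d(u, k) = 5 + u
h(C) = C²
F(f, I) = -1 + f*(6 + I) (F(f, I) = (5 + (I + 1))*f - 1 = (5 + (1 + I))*f - 1 = (6 + I)*f - 1 = f*(6 + I) - 1 = -1 + f*(6 + I))
83 + F(-5, h(2))*93 = 83 + (-1 - 5*(6 + 2²))*93 = 83 + (-1 - 5*(6 + 4))*93 = 83 + (-1 - 5*10)*93 = 83 + (-1 - 50)*93 = 83 - 51*93 = 83 - 4743 = -4660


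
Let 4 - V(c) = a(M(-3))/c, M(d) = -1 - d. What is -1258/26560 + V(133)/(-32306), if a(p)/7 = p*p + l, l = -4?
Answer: -10186797/214511840 ≈ -0.047488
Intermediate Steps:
a(p) = -28 + 7*p² (a(p) = 7*(p*p - 4) = 7*(p² - 4) = 7*(-4 + p²) = -28 + 7*p²)
V(c) = 4 (V(c) = 4 - (-28 + 7*(-1 - 1*(-3))²)/c = 4 - (-28 + 7*(-1 + 3)²)/c = 4 - (-28 + 7*2²)/c = 4 - (-28 + 7*4)/c = 4 - (-28 + 28)/c = 4 - 0/c = 4 - 1*0 = 4 + 0 = 4)
-1258/26560 + V(133)/(-32306) = -1258/26560 + 4/(-32306) = -1258*1/26560 + 4*(-1/32306) = -629/13280 - 2/16153 = -10186797/214511840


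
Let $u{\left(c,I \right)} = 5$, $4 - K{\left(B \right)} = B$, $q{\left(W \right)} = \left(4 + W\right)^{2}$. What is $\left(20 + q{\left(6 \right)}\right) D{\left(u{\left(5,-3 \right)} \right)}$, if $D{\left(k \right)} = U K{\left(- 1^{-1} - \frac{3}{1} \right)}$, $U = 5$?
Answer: $4800$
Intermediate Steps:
$K{\left(B \right)} = 4 - B$
$D{\left(k \right)} = 40$ ($D{\left(k \right)} = 5 \left(4 - \left(- 1^{-1} - \frac{3}{1}\right)\right) = 5 \left(4 - \left(\left(-1\right) 1 - 3\right)\right) = 5 \left(4 - \left(-1 - 3\right)\right) = 5 \left(4 - -4\right) = 5 \left(4 + 4\right) = 5 \cdot 8 = 40$)
$\left(20 + q{\left(6 \right)}\right) D{\left(u{\left(5,-3 \right)} \right)} = \left(20 + \left(4 + 6\right)^{2}\right) 40 = \left(20 + 10^{2}\right) 40 = \left(20 + 100\right) 40 = 120 \cdot 40 = 4800$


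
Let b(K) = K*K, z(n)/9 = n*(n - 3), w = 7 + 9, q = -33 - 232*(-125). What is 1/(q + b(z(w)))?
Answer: 1/3533351 ≈ 2.8302e-7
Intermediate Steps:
q = 28967 (q = -33 + 29000 = 28967)
w = 16
z(n) = 9*n*(-3 + n) (z(n) = 9*(n*(n - 3)) = 9*(n*(-3 + n)) = 9*n*(-3 + n))
b(K) = K**2
1/(q + b(z(w))) = 1/(28967 + (9*16*(-3 + 16))**2) = 1/(28967 + (9*16*13)**2) = 1/(28967 + 1872**2) = 1/(28967 + 3504384) = 1/3533351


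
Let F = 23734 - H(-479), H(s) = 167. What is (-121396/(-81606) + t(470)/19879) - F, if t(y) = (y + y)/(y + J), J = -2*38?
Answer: -3765561461777879/159791198889 ≈ -23566.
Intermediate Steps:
J = -76
t(y) = 2*y/(-76 + y) (t(y) = (y + y)/(y - 76) = (2*y)/(-76 + y) = 2*y/(-76 + y))
F = 23567 (F = 23734 - 1*167 = 23734 - 167 = 23567)
(-121396/(-81606) + t(470)/19879) - F = (-121396/(-81606) + (2*470/(-76 + 470))/19879) - 1*23567 = (-121396*(-1/81606) + (2*470/394)*(1/19879)) - 23567 = (60698/40803 + (2*470*(1/394))*(1/19879)) - 23567 = (60698/40803 + (470/197)*(1/19879)) - 23567 = (60698/40803 + 470/3916163) - 23567 = 237722439184/159791198889 - 23567 = -3765561461777879/159791198889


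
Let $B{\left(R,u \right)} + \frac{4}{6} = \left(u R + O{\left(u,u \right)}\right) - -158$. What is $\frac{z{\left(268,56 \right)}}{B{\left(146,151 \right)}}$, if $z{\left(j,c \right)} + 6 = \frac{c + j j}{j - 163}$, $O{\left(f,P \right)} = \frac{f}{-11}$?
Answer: $\frac{156750}{5125799} \approx 0.030581$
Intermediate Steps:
$O{\left(f,P \right)} = - \frac{f}{11}$ ($O{\left(f,P \right)} = f \left(- \frac{1}{11}\right) = - \frac{f}{11}$)
$z{\left(j,c \right)} = -6 + \frac{c + j^{2}}{-163 + j}$ ($z{\left(j,c \right)} = -6 + \frac{c + j j}{j - 163} = -6 + \frac{c + j^{2}}{-163 + j}$)
$B{\left(R,u \right)} = \frac{472}{3} - \frac{u}{11} + R u$ ($B{\left(R,u \right)} = - \frac{2}{3} - \left(-158 + \frac{u}{11} - u R\right) = - \frac{2}{3} + \left(\left(R u - \frac{u}{11}\right) + 158\right) = - \frac{2}{3} + \left(\left(- \frac{u}{11} + R u\right) + 158\right) = - \frac{2}{3} + \left(158 - \frac{u}{11} + R u\right) = \frac{472}{3} - \frac{u}{11} + R u$)
$\frac{z{\left(268,56 \right)}}{B{\left(146,151 \right)}} = \frac{\frac{1}{-163 + 268} \left(978 + 56 + 268^{2} - 1608\right)}{\frac{472}{3} - \frac{151}{11} + 146 \cdot 151} = \frac{\frac{1}{105} \left(978 + 56 + 71824 - 1608\right)}{\frac{472}{3} - \frac{151}{11} + 22046} = \frac{\frac{1}{105} \cdot 71250}{\frac{732257}{33}} = \frac{4750}{7} \cdot \frac{33}{732257} = \frac{156750}{5125799}$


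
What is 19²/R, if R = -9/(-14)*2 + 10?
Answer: 2527/79 ≈ 31.987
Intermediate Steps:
R = 79/7 (R = -9*(-1/14)*2 + 10 = (9/14)*2 + 10 = 9/7 + 10 = 79/7 ≈ 11.286)
19²/R = 19²/(79/7) = 361*(7/79) = 2527/79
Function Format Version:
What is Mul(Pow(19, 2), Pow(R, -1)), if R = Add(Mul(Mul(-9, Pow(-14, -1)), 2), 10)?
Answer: Rational(2527, 79) ≈ 31.987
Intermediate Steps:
R = Rational(79, 7) (R = Add(Mul(Mul(-9, Rational(-1, 14)), 2), 10) = Add(Mul(Rational(9, 14), 2), 10) = Add(Rational(9, 7), 10) = Rational(79, 7) ≈ 11.286)
Mul(Pow(19, 2), Pow(R, -1)) = Mul(Pow(19, 2), Pow(Rational(79, 7), -1)) = Mul(361, Rational(7, 79)) = Rational(2527, 79)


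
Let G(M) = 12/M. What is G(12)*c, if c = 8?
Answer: 8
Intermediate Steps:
G(12)*c = (12/12)*8 = (12*(1/12))*8 = 1*8 = 8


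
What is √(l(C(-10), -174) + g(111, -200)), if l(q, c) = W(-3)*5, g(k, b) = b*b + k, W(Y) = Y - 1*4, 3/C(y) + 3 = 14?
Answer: 2*√10019 ≈ 200.19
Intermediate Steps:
C(y) = 3/11 (C(y) = 3/(-3 + 14) = 3/11)
W(Y) = -4 + Y (W(Y) = Y - 4 = -4 + Y)
g(k, b) = k + b² (g(k, b) = b² + k = k + b²)
l(q, c) = -35 (l(q, c) = (-4 - 3)*5 = -7*5 = -35)
√(l(C(-10), -174) + g(111, -200)) = √(-35 + (111 + (-200)²)) = √(-35 + (111 + 40000)) = √(-35 + 40111) = √40076 = 2*√10019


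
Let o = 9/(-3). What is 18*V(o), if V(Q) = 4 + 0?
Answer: 72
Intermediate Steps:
o = -3 (o = 9*(-1/3) = -3)
V(Q) = 4
18*V(o) = 18*4 = 72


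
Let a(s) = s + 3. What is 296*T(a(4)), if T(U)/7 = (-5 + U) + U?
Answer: 18648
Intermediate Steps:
a(s) = 3 + s
T(U) = -35 + 14*U (T(U) = 7*((-5 + U) + U) = 7*(-5 + 2*U) = -35 + 14*U)
296*T(a(4)) = 296*(-35 + 14*(3 + 4)) = 296*(-35 + 14*7) = 296*(-35 + 98) = 296*63 = 18648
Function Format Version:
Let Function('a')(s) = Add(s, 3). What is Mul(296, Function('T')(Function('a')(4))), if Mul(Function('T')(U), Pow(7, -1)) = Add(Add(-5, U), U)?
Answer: 18648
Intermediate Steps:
Function('a')(s) = Add(3, s)
Function('T')(U) = Add(-35, Mul(14, U)) (Function('T')(U) = Mul(7, Add(Add(-5, U), U)) = Mul(7, Add(-5, Mul(2, U))) = Add(-35, Mul(14, U)))
Mul(296, Function('T')(Function('a')(4))) = Mul(296, Add(-35, Mul(14, Add(3, 4)))) = Mul(296, Add(-35, Mul(14, 7))) = Mul(296, Add(-35, 98)) = Mul(296, 63) = 18648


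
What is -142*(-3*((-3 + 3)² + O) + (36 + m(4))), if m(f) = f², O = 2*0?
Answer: -7384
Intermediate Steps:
O = 0
-142*(-3*((-3 + 3)² + O) + (36 + m(4))) = -142*(-3*((-3 + 3)² + 0) + (36 + 4²)) = -142*(-3*(0² + 0) + (36 + 16)) = -142*(-3*(0 + 0) + 52) = -142*(-3*0 + 52) = -142*(0 + 52) = -142*52 = -7384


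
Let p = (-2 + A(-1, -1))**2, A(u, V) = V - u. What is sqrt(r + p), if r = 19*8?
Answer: 2*sqrt(39) ≈ 12.490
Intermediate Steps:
r = 152
p = 4 (p = (-2 + (-1 - 1*(-1)))**2 = (-2 + (-1 + 1))**2 = (-2 + 0)**2 = (-2)**2 = 4)
sqrt(r + p) = sqrt(152 + 4) = sqrt(156) = 2*sqrt(39)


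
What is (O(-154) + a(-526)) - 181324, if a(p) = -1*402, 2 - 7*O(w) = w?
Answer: -1271926/7 ≈ -1.8170e+5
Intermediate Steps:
O(w) = 2/7 - w/7
a(p) = -402
(O(-154) + a(-526)) - 181324 = ((2/7 - 1/7*(-154)) - 402) - 181324 = ((2/7 + 22) - 402) - 181324 = (156/7 - 402) - 181324 = -2658/7 - 181324 = -1271926/7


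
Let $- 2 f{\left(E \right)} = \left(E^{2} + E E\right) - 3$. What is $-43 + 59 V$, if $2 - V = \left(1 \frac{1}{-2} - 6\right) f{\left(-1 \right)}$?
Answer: $\frac{1067}{4} \approx 266.75$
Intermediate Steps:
$f{\left(E \right)} = \frac{3}{2} - E^{2}$ ($f{\left(E \right)} = - \frac{\left(E^{2} + E E\right) - 3}{2} = - \frac{\left(E^{2} + E^{2}\right) - 3}{2} = - \frac{2 E^{2} - 3}{2} = - \frac{-3 + 2 E^{2}}{2} = \frac{3}{2} - E^{2}$)
$V = \frac{21}{4}$ ($V = 2 - \left(1 \frac{1}{-2} - 6\right) \left(\frac{3}{2} - \left(-1\right)^{2}\right) = 2 - \left(1 \left(- \frac{1}{2}\right) - 6\right) \left(\frac{3}{2} - 1\right) = 2 - \left(- \frac{1}{2} - 6\right) \left(\frac{3}{2} - 1\right) = 2 - \left(- \frac{13}{2}\right) \frac{1}{2} = 2 - - \frac{13}{4} = 2 + \frac{13}{4} = \frac{21}{4} \approx 5.25$)
$-43 + 59 V = -43 + 59 \cdot \frac{21}{4} = -43 + \frac{1239}{4} = \frac{1067}{4}$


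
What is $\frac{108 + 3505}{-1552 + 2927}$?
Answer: $\frac{3613}{1375} \approx 2.6276$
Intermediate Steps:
$\frac{108 + 3505}{-1552 + 2927} = \frac{3613}{1375}$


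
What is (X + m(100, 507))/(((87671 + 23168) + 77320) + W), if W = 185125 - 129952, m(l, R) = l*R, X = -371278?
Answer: -160289/121666 ≈ -1.3175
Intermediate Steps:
m(l, R) = R*l
W = 55173
(X + m(100, 507))/(((87671 + 23168) + 77320) + W) = (-371278 + 507*100)/(((87671 + 23168) + 77320) + 55173) = (-371278 + 50700)/((110839 + 77320) + 55173) = -320578/(188159 + 55173) = -320578/243332 = -320578*1/243332 = -160289/121666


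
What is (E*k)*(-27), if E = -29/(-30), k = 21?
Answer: -5481/10 ≈ -548.10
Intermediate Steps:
E = 29/30 (E = -29*(-1/30) = 29/30 ≈ 0.96667)
(E*k)*(-27) = ((29/30)*21)*(-27) = (203/10)*(-27) = -5481/10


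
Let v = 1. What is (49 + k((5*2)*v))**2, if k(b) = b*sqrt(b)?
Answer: 3401 + 980*sqrt(10) ≈ 6500.0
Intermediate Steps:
k(b) = b**(3/2)
(49 + k((5*2)*v))**2 = (49 + ((5*2)*1)**(3/2))**2 = (49 + (10*1)**(3/2))**2 = (49 + 10**(3/2))**2 = (49 + 10*sqrt(10))**2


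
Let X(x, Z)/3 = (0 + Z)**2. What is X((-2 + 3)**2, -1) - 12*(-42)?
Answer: 507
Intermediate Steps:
X(x, Z) = 3*Z**2 (X(x, Z) = 3*(0 + Z)**2 = 3*Z**2)
X((-2 + 3)**2, -1) - 12*(-42) = 3*(-1)**2 - 12*(-42) = 3*1 + 504 = 3 + 504 = 507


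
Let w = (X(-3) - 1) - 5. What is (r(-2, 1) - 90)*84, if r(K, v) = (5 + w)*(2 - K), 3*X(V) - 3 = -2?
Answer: -7784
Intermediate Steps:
X(V) = ⅓ (X(V) = 1 + (⅓)*(-2) = 1 - ⅔ = ⅓)
w = -17/3 (w = (⅓ - 1) - 5 = -⅔ - 5 = -17/3 ≈ -5.6667)
r(K, v) = -4/3 + 2*K/3 (r(K, v) = (5 - 17/3)*(2 - K) = -2*(2 - K)/3 = -4/3 + 2*K/3)
(r(-2, 1) - 90)*84 = ((-4/3 + (⅔)*(-2)) - 90)*84 = ((-4/3 - 4/3) - 90)*84 = (-8/3 - 90)*84 = -278/3*84 = -7784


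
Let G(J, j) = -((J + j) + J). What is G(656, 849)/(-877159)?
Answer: 2161/877159 ≈ 0.0024636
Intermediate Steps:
G(J, j) = -j - 2*J (G(J, j) = -(j + 2*J) = -j - 2*J)
G(656, 849)/(-877159) = (-1*849 - 2*656)/(-877159) = (-849 - 1312)*(-1/877159) = -2161*(-1/877159) = 2161/877159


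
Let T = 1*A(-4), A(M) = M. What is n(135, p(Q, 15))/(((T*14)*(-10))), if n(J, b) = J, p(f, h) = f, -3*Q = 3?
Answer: 27/112 ≈ 0.24107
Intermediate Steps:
Q = -1 (Q = -1/3*3 = -1)
T = -4 (T = 1*(-4) = -4)
n(135, p(Q, 15))/(((T*14)*(-10))) = 135/((-4*14*(-10))) = 135/((-56*(-10))) = 135/560 = 135*(1/560) = 27/112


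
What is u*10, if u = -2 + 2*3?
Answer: 40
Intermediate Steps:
u = 4 (u = -2 + 6 = 4)
u*10 = 4*10 = 40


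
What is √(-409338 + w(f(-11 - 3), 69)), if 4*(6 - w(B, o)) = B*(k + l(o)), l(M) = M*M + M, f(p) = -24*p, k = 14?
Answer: 6*I*√22673 ≈ 903.45*I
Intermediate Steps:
l(M) = M + M² (l(M) = M² + M = M + M²)
w(B, o) = 6 - B*(14 + o*(1 + o))/4
√(-409338 + w(f(-11 - 3), 69)) = √(-409338 + (6 - (-84)*(-11 - 3) - ¼*(-24*(-11 - 3))*69*(1 + 69))) = √(-409338 + (6 - (-84)*(-14) - ¼*(-24*(-14))*69*70)) = √(-409338 + (6 - 7/2*336 - ¼*336*69*70)) = √(-409338 + (6 - 1176 - 405720)) = √(-409338 - 406890) = √(-816228) = 6*I*√22673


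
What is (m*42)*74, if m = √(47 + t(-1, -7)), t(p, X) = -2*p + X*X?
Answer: 21756*√2 ≈ 30768.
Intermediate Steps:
t(p, X) = X² - 2*p (t(p, X) = -2*p + X² = X² - 2*p)
m = 7*√2 (m = √(47 + ((-7)² - 2*(-1))) = √(47 + (49 + 2)) = √(47 + 51) = √98 = 7*√2 ≈ 9.8995)
(m*42)*74 = ((7*√2)*42)*74 = (294*√2)*74 = 21756*√2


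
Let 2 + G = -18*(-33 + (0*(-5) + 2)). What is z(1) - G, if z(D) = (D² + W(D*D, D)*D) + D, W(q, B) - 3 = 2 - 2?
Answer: -551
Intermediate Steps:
W(q, B) = 3 (W(q, B) = 3 + (2 - 2) = 3 + 0 = 3)
z(D) = D² + 4*D (z(D) = (D² + 3*D) + D = D² + 4*D)
G = 556 (G = -2 - 18*(-33 + (0*(-5) + 2)) = -2 - 18*(-33 + (0 + 2)) = -2 - 18*(-33 + 2) = -2 - 18*(-31) = -2 + 558 = 556)
z(1) - G = 1*(4 + 1) - 1*556 = 1*5 - 556 = 5 - 556 = -551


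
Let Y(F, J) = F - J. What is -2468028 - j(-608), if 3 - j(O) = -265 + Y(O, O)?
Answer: -2468296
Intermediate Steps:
j(O) = 268 (j(O) = 3 - (-265 + (O - O)) = 3 - (-265 + 0) = 3 - 1*(-265) = 3 + 265 = 268)
-2468028 - j(-608) = -2468028 - 1*268 = -2468028 - 268 = -2468296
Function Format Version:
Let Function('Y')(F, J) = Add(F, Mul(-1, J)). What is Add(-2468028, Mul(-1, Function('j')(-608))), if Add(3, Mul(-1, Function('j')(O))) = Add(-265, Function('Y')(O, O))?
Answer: -2468296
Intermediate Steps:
Function('j')(O) = 268 (Function('j')(O) = Add(3, Mul(-1, Add(-265, Add(O, Mul(-1, O))))) = Add(3, Mul(-1, Add(-265, 0))) = Add(3, Mul(-1, -265)) = Add(3, 265) = 268)
Add(-2468028, Mul(-1, Function('j')(-608))) = Add(-2468028, Mul(-1, 268)) = Add(-2468028, -268) = -2468296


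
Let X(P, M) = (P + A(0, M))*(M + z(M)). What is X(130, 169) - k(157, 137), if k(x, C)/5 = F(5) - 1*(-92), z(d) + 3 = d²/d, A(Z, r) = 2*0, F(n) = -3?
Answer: 43105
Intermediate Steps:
A(Z, r) = 0
z(d) = -3 + d (z(d) = -3 + d²/d = -3 + d)
k(x, C) = 445 (k(x, C) = 5*(-3 - 1*(-92)) = 5*(-3 + 92) = 5*89 = 445)
X(P, M) = P*(-3 + 2*M) (X(P, M) = (P + 0)*(M + (-3 + M)) = P*(-3 + 2*M))
X(130, 169) - k(157, 137) = 130*(-3 + 2*169) - 1*445 = 130*(-3 + 338) - 445 = 130*335 - 445 = 43550 - 445 = 43105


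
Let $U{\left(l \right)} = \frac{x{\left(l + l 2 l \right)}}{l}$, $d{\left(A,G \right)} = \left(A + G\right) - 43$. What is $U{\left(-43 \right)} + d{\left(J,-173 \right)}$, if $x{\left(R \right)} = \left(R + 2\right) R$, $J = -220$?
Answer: $-311281$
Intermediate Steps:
$d{\left(A,G \right)} = -43 + A + G$
$x{\left(R \right)} = R \left(2 + R\right)$ ($x{\left(R \right)} = \left(2 + R\right) R = R \left(2 + R\right)$)
$U{\left(l \right)} = \frac{\left(l + 2 l^{2}\right) \left(2 + l + 2 l^{2}\right)}{l}$ ($U{\left(l \right)} = \frac{\left(l + l 2 l\right) \left(2 + \left(l + l 2 l\right)\right)}{l} = \frac{\left(l + 2 l l\right) \left(2 + \left(l + 2 l l\right)\right)}{l} = \frac{\left(l + 2 l^{2}\right) \left(2 + \left(l + 2 l^{2}\right)\right)}{l} = \frac{\left(l + 2 l^{2}\right) \left(2 + l + 2 l^{2}\right)}{l}$)
$U{\left(-43 \right)} + d{\left(J,-173 \right)} = \left(1 + 2 \left(-43\right)\right) \left(2 - 43 \left(1 + 2 \left(-43\right)\right)\right) - 436 = \left(1 - 86\right) \left(2 - 43 \left(1 - 86\right)\right) - 436 = - 85 \left(2 - -3655\right) - 436 = - 85 \left(2 + 3655\right) - 436 = \left(-85\right) 3657 - 436 = -310845 - 436 = -311281$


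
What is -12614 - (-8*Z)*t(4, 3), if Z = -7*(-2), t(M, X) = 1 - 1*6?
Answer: -13174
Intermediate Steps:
t(M, X) = -5 (t(M, X) = 1 - 6 = -5)
Z = 14
-12614 - (-8*Z)*t(4, 3) = -12614 - (-8*14)*(-5) = -12614 - (-112)*(-5) = -12614 - 1*560 = -12614 - 560 = -13174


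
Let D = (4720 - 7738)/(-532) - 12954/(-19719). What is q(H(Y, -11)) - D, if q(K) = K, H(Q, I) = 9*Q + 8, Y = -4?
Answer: -8574707/249774 ≈ -34.330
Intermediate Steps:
H(Q, I) = 8 + 9*Q
D = 1581035/249774 (D = -3018*(-1/532) - 12954*(-1/19719) = 1509/266 + 4318/6573 = 1581035/249774 ≈ 6.3299)
q(H(Y, -11)) - D = (8 + 9*(-4)) - 1*1581035/249774 = (8 - 36) - 1581035/249774 = -28 - 1581035/249774 = -8574707/249774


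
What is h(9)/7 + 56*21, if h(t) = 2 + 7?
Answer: 8241/7 ≈ 1177.3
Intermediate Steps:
h(t) = 9
h(9)/7 + 56*21 = 9/7 + 56*21 = 9*(⅐) + 1176 = 9/7 + 1176 = 8241/7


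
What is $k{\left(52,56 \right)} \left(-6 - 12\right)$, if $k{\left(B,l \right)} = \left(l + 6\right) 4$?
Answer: $-4464$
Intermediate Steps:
$k{\left(B,l \right)} = 24 + 4 l$ ($k{\left(B,l \right)} = \left(6 + l\right) 4 = 24 + 4 l$)
$k{\left(52,56 \right)} \left(-6 - 12\right) = \left(24 + 4 \cdot 56\right) \left(-6 - 12\right) = \left(24 + 224\right) \left(-18\right) = 248 \left(-18\right) = -4464$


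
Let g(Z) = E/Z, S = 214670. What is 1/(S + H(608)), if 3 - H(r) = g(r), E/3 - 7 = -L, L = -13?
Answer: 152/32630281 ≈ 4.6582e-6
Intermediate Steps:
E = 60 (E = 21 + 3*(-1*(-13)) = 21 + 3*13 = 21 + 39 = 60)
g(Z) = 60/Z
H(r) = 3 - 60/r
1/(S + H(608)) = 1/(214670 + (3 - 60/608)) = 1/(214670 + (3 - 60*1/608)) = 1/(214670 + (3 - 15/152)) = 1/(214670 + 441/152) = 1/(32630281/152) = 152/32630281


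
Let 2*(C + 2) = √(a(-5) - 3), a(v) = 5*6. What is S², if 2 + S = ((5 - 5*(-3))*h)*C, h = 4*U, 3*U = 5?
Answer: 1729636/9 - 322400*√3/3 ≈ 6044.0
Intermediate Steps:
U = 5/3 (U = (⅓)*5 = 5/3 ≈ 1.6667)
a(v) = 30
h = 20/3 (h = 4*(5/3) = 20/3 ≈ 6.6667)
C = -2 + 3*√3/2 (C = -2 + √(30 - 3)/2 = -2 + √27/2 = -2 + (3*√3)/2 = -2 + 3*√3/2 ≈ 0.59808)
S = -806/3 + 200*√3 (S = -2 + ((5 - 5*(-3))*(20/3))*(-2 + 3*√3/2) = -2 + ((5 + 15)*(20/3))*(-2 + 3*√3/2) = -2 + (20*(20/3))*(-2 + 3*√3/2) = -2 + 400*(-2 + 3*√3/2)/3 = -2 + (-800/3 + 200*√3) = -806/3 + 200*√3 ≈ 77.744)
S² = (-806/3 + 200*√3)²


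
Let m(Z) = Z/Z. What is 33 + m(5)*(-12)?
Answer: 21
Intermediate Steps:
m(Z) = 1
33 + m(5)*(-12) = 33 + 1*(-12) = 33 - 12 = 21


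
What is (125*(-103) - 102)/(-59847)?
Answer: 12977/59847 ≈ 0.21684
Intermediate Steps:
(125*(-103) - 102)/(-59847) = (-12875 - 102)*(-1/59847) = -12977*(-1/59847) = 12977/59847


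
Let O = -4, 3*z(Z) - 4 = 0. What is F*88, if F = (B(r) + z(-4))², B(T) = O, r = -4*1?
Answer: 5632/9 ≈ 625.78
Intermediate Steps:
z(Z) = 4/3 (z(Z) = 4/3 + (⅓)*0 = 4/3 + 0 = 4/3)
r = -4
B(T) = -4
F = 64/9 (F = (-4 + 4/3)² = (-8/3)² = 64/9 ≈ 7.1111)
F*88 = (64/9)*88 = 5632/9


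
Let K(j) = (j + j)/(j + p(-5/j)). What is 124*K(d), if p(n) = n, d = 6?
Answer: 288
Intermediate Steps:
K(j) = 2*j/(j - 5/j) (K(j) = (j + j)/(j - 5/j) = (2*j)/(j - 5/j) = 2*j/(j - 5/j))
124*K(d) = 124*(2*6**2/(-5 + 6**2)) = 124*(2*36/(-5 + 36)) = 124*(2*36/31) = 124*(2*36*(1/31)) = 124*(72/31) = 288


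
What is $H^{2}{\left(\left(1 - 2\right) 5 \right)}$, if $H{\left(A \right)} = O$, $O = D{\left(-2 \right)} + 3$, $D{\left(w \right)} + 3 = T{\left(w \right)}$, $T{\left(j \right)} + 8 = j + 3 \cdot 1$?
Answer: $49$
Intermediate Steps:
$T{\left(j \right)} = -5 + j$ ($T{\left(j \right)} = -8 + \left(j + 3 \cdot 1\right) = -8 + \left(j + 3\right) = -8 + \left(3 + j\right) = -5 + j$)
$D{\left(w \right)} = -8 + w$ ($D{\left(w \right)} = -3 + \left(-5 + w\right) = -8 + w$)
$O = -7$ ($O = \left(-8 - 2\right) + 3 = -10 + 3 = -7$)
$H{\left(A \right)} = -7$
$H^{2}{\left(\left(1 - 2\right) 5 \right)} = \left(-7\right)^{2} = 49$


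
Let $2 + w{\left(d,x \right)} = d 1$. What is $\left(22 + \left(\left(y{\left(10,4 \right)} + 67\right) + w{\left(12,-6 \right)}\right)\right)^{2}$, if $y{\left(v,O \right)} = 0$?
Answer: $9801$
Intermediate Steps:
$w{\left(d,x \right)} = -2 + d$ ($w{\left(d,x \right)} = -2 + d 1 = -2 + d$)
$\left(22 + \left(\left(y{\left(10,4 \right)} + 67\right) + w{\left(12,-6 \right)}\right)\right)^{2} = \left(22 + \left(\left(0 + 67\right) + \left(-2 + 12\right)\right)\right)^{2} = \left(22 + \left(67 + 10\right)\right)^{2} = \left(22 + 77\right)^{2} = 99^{2} = 9801$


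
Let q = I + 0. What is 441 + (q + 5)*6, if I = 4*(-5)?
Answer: 351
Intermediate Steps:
I = -20
q = -20 (q = -20 + 0 = -20)
441 + (q + 5)*6 = 441 + (-20 + 5)*6 = 441 - 15*6 = 441 - 90 = 351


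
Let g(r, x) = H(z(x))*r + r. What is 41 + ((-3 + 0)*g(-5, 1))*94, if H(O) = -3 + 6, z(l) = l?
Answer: 5681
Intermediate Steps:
H(O) = 3
g(r, x) = 4*r (g(r, x) = 3*r + r = 4*r)
41 + ((-3 + 0)*g(-5, 1))*94 = 41 + ((-3 + 0)*(4*(-5)))*94 = 41 - 3*(-20)*94 = 41 + 60*94 = 41 + 5640 = 5681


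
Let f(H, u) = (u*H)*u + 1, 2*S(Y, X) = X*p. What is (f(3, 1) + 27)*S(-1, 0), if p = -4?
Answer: 0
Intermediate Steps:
S(Y, X) = -2*X (S(Y, X) = (X*(-4))/2 = (-4*X)/2 = -2*X)
f(H, u) = 1 + H*u**2 (f(H, u) = (H*u)*u + 1 = H*u**2 + 1 = 1 + H*u**2)
(f(3, 1) + 27)*S(-1, 0) = ((1 + 3*1**2) + 27)*(-2*0) = ((1 + 3*1) + 27)*0 = ((1 + 3) + 27)*0 = (4 + 27)*0 = 31*0 = 0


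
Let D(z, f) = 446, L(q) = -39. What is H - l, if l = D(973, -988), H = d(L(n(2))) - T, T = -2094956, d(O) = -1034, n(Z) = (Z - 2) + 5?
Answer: 2093476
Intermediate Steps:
n(Z) = 3 + Z (n(Z) = (-2 + Z) + 5 = 3 + Z)
H = 2093922 (H = -1034 - 1*(-2094956) = -1034 + 2094956 = 2093922)
l = 446
H - l = 2093922 - 1*446 = 2093922 - 446 = 2093476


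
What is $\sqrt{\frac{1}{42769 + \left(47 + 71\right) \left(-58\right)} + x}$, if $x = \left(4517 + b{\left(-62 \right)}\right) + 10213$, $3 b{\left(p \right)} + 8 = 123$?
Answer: $\frac{6 \sqrt{2353098038}}{2395} \approx 121.53$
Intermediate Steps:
$b{\left(p \right)} = \frac{115}{3}$ ($b{\left(p \right)} = - \frac{8}{3} + \frac{1}{3} \cdot 123 = - \frac{8}{3} + 41 = \frac{115}{3}$)
$x = \frac{44305}{3}$ ($x = \left(4517 + \frac{115}{3}\right) + 10213 = \frac{13666}{3} + 10213 = \frac{44305}{3} \approx 14768.0$)
$\sqrt{\frac{1}{42769 + \left(47 + 71\right) \left(-58\right)} + x} = \sqrt{\frac{1}{42769 + \left(47 + 71\right) \left(-58\right)} + \frac{44305}{3}} = \sqrt{\frac{1}{42769 + 118 \left(-58\right)} + \frac{44305}{3}} = \sqrt{\frac{1}{42769 - 6844} + \frac{44305}{3}} = \sqrt{\frac{1}{35925} + \frac{44305}{3}} = \sqrt{\frac{176850792}{11975}} = \frac{6 \sqrt{2353098038}}{2395}$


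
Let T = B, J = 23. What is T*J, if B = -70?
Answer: -1610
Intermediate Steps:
T = -70
T*J = -70*23 = -1610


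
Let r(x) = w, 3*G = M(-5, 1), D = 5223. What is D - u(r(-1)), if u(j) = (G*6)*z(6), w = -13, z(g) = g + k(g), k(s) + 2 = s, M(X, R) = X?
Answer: 5323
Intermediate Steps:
k(s) = -2 + s
z(g) = -2 + 2*g (z(g) = g + (-2 + g) = -2 + 2*g)
G = -5/3 (G = (⅓)*(-5) = -5/3 ≈ -1.6667)
r(x) = -13
u(j) = -100 (u(j) = (-5/3*6)*(-2 + 2*6) = -10*(-2 + 12) = -10*10 = -100)
D - u(r(-1)) = 5223 - 1*(-100) = 5223 + 100 = 5323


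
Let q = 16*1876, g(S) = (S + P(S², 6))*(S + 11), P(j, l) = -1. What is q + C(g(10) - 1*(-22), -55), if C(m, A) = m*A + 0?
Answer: 18411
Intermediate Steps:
g(S) = (-1 + S)*(11 + S) (g(S) = (S - 1)*(S + 11) = (-1 + S)*(11 + S))
C(m, A) = A*m (C(m, A) = A*m + 0 = A*m)
q = 30016
q + C(g(10) - 1*(-22), -55) = 30016 - 55*((-11 + 10² + 10*10) - 1*(-22)) = 30016 - 55*((-11 + 100 + 100) + 22) = 30016 - 55*(189 + 22) = 30016 - 55*211 = 30016 - 11605 = 18411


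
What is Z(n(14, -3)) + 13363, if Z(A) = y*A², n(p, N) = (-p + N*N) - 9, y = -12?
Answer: 11011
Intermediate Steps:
n(p, N) = -9 + N² - p (n(p, N) = (-p + N²) - 9 = (N² - p) - 9 = -9 + N² - p)
Z(A) = -12*A²
Z(n(14, -3)) + 13363 = -12*(-9 + (-3)² - 1*14)² + 13363 = -12*(-9 + 9 - 14)² + 13363 = -12*(-14)² + 13363 = -12*196 + 13363 = -2352 + 13363 = 11011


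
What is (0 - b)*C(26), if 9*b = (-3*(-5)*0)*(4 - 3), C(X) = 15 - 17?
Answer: 0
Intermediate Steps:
C(X) = -2
b = 0 (b = ((-3*(-5)*0)*(4 - 3))/9 = ((15*0)*1)/9 = (0*1)/9 = (⅑)*0 = 0)
(0 - b)*C(26) = (0 - 1*0)*(-2) = (0 + 0)*(-2) = 0*(-2) = 0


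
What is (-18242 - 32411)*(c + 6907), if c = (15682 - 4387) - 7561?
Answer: -538998573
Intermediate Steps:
c = 3734 (c = 11295 - 7561 = 3734)
(-18242 - 32411)*(c + 6907) = (-18242 - 32411)*(3734 + 6907) = -50653*10641 = -538998573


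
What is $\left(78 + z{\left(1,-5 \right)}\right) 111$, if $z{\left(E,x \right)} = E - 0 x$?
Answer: $8769$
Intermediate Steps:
$z{\left(E,x \right)} = E$ ($z{\left(E,x \right)} = E - 0 = E + 0 = E$)
$\left(78 + z{\left(1,-5 \right)}\right) 111 = \left(78 + 1\right) 111 = 79 \cdot 111 = 8769$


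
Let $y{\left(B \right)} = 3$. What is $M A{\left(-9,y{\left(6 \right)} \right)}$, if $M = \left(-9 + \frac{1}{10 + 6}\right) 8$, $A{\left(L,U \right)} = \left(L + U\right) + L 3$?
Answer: $\frac{4719}{2} \approx 2359.5$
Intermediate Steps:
$A{\left(L,U \right)} = U + 4 L$ ($A{\left(L,U \right)} = \left(L + U\right) + 3 L = U + 4 L$)
$M = - \frac{143}{2}$ ($M = \left(-9 + \frac{1}{16}\right) 8 = \left(- \frac{143}{16}\right) 8 = - \frac{143}{2} \approx -71.5$)
$M A{\left(-9,y{\left(6 \right)} \right)} = - \frac{143 \left(3 + 4 \left(-9\right)\right)}{2} = - \frac{143 \left(3 - 36\right)}{2} = \left(- \frac{143}{2}\right) \left(-33\right) = \frac{4719}{2}$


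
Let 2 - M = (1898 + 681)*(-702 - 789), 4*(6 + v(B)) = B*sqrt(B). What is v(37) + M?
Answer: 3845285 + 37*sqrt(37)/4 ≈ 3.8453e+6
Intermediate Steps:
v(B) = -6 + B**(3/2)/4 (v(B) = -6 + (B*sqrt(B))/4 = -6 + B**(3/2)/4)
M = 3845291 (M = 2 - (1898 + 681)*(-702 - 789) = 2 - 2579*(-1491) = 2 - 1*(-3845289) = 2 + 3845289 = 3845291)
v(37) + M = (-6 + 37**(3/2)/4) + 3845291 = (-6 + (37*sqrt(37))/4) + 3845291 = (-6 + 37*sqrt(37)/4) + 3845291 = 3845285 + 37*sqrt(37)/4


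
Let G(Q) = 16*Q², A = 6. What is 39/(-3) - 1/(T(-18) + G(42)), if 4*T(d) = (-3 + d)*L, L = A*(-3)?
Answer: -736283/56637 ≈ -13.000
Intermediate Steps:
L = -18 (L = 6*(-3) = -18)
T(d) = 27/2 - 9*d/2 (T(d) = ((-3 + d)*(-18))/4 = (54 - 18*d)/4 = 27/2 - 9*d/2)
39/(-3) - 1/(T(-18) + G(42)) = 39/(-3) - 1/((27/2 - 9/2*(-18)) + 16*42²) = 39*(-⅓) - 1/((27/2 + 81) + 16*1764) = -13 - 1/(189/2 + 28224) = -13 - 1/56637/2 = -13 - 1*2/56637 = -13 - 2/56637 = -736283/56637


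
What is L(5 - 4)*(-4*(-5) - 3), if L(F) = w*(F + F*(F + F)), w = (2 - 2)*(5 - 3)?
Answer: 0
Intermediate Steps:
w = 0 (w = 0*2 = 0)
L(F) = 0 (L(F) = 0*(F + F*(F + F)) = 0*(F + F*(2*F)) = 0*(F + 2*F²) = 0)
L(5 - 4)*(-4*(-5) - 3) = 0*(-4*(-5) - 3) = 0*(20 - 3) = 0*17 = 0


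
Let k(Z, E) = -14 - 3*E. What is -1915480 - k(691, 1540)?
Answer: -1910846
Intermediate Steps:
-1915480 - k(691, 1540) = -1915480 - (-14 - 3*1540) = -1915480 - (-14 - 4620) = -1915480 - 1*(-4634) = -1915480 + 4634 = -1910846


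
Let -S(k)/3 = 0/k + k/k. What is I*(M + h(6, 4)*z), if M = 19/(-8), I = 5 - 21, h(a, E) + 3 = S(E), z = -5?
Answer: -442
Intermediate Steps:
S(k) = -3 (S(k) = -3*(0/k + k/k) = -3*(0 + 1) = -3*1 = -3)
h(a, E) = -6 (h(a, E) = -3 - 3 = -6)
I = -16
M = -19/8 (M = 19*(-⅛) = -19/8 ≈ -2.3750)
I*(M + h(6, 4)*z) = -16*(-19/8 - 6*(-5)) = -16*(-19/8 + 30) = -16*221/8 = -442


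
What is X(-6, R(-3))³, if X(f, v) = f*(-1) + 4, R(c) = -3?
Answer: 1000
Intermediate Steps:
X(f, v) = 4 - f (X(f, v) = -f + 4 = 4 - f)
X(-6, R(-3))³ = (4 - 1*(-6))³ = (4 + 6)³ = 10³ = 1000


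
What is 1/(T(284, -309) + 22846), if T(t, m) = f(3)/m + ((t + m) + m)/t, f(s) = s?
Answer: 14626/334128253 ≈ 4.3774e-5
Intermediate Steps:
T(t, m) = 3/m + (t + 2*m)/t (T(t, m) = 3/m + ((t + m) + m)/t = 3/m + ((m + t) + m)/t = 3/m + (t + 2*m)/t)
1/(T(284, -309) + 22846) = 1/((1 + 3/(-309) + 2*(-309)/284) + 22846) = 1/((1 + 3*(-1/309) + 2*(-309)*(1/284)) + 22846) = 1/((1 - 1/103 - 309/142) + 22846) = 1/(-17343/14626 + 22846) = 1/(334128253/14626) = 14626/334128253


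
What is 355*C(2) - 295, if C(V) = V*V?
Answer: 1125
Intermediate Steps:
C(V) = V**2
355*C(2) - 295 = 355*2**2 - 295 = 355*4 - 295 = 1420 - 295 = 1125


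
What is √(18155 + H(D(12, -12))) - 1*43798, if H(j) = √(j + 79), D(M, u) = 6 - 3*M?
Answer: -43798 + 3*√2018 ≈ -43663.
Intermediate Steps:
H(j) = √(79 + j)
√(18155 + H(D(12, -12))) - 1*43798 = √(18155 + √(79 + (6 - 3*12))) - 1*43798 = √(18155 + √(79 + (6 - 36))) - 43798 = √(18155 + √(79 - 30)) - 43798 = √(18155 + √49) - 43798 = √(18155 + 7) - 43798 = √18162 - 43798 = 3*√2018 - 43798 = -43798 + 3*√2018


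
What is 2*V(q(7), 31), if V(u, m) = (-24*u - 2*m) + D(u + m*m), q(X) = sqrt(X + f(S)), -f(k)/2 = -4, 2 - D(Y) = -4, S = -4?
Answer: -112 - 48*sqrt(15) ≈ -297.90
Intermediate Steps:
D(Y) = 6 (D(Y) = 2 - 1*(-4) = 2 + 4 = 6)
f(k) = 8 (f(k) = -2*(-4) = 8)
q(X) = sqrt(8 + X) (q(X) = sqrt(X + 8) = sqrt(8 + X))
V(u, m) = 6 - 24*u - 2*m (V(u, m) = (-24*u - 2*m) + 6 = 6 - 24*u - 2*m)
2*V(q(7), 31) = 2*(6 - 24*sqrt(8 + 7) - 2*31) = 2*(6 - 24*sqrt(15) - 62) = 2*(-56 - 24*sqrt(15)) = -112 - 48*sqrt(15)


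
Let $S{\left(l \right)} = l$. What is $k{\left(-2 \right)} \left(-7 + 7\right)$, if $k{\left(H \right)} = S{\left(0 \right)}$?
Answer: $0$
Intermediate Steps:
$k{\left(H \right)} = 0$
$k{\left(-2 \right)} \left(-7 + 7\right) = 0 \left(-7 + 7\right) = 0 \cdot 0 = 0$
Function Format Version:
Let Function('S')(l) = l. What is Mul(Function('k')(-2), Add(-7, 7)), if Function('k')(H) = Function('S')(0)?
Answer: 0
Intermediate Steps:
Function('k')(H) = 0
Mul(Function('k')(-2), Add(-7, 7)) = Mul(0, Add(-7, 7)) = Mul(0, 0) = 0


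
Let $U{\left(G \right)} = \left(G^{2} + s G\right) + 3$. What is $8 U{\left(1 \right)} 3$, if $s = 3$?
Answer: $168$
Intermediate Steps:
$U{\left(G \right)} = 3 + G^{2} + 3 G$ ($U{\left(G \right)} = \left(G^{2} + 3 G\right) + 3 = 3 + G^{2} + 3 G$)
$8 U{\left(1 \right)} 3 = 8 \left(3 + 1^{2} + 3 \cdot 1\right) 3 = 8 \left(3 + 1 + 3\right) 3 = 8 \cdot 7 \cdot 3 = 56 \cdot 3 = 168$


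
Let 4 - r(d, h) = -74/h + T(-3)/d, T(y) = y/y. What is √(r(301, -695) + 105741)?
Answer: √4627665835903670/209195 ≈ 325.18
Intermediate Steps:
T(y) = 1
r(d, h) = 4 - 1/d + 74/h (r(d, h) = 4 - (-74/h + 1/d) = 4 - (1/d - 74/h) = 4 + (-1/d + 74/h) = 4 - 1/d + 74/h)
√(r(301, -695) + 105741) = √((4 - 1/301 + 74/(-695)) + 105741) = √((4 - 1*1/301 + 74*(-1/695)) + 105741) = √((4 - 1/301 - 74/695) + 105741) = √(813811/209195 + 105741) = √(22121302306/209195) = √4627665835903670/209195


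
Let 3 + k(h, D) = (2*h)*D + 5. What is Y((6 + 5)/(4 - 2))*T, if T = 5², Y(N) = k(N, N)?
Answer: 3125/2 ≈ 1562.5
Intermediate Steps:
k(h, D) = 2 + 2*D*h (k(h, D) = -3 + ((2*h)*D + 5) = -3 + (2*D*h + 5) = -3 + (5 + 2*D*h) = 2 + 2*D*h)
Y(N) = 2 + 2*N² (Y(N) = 2 + 2*N*N = 2 + 2*N²)
T = 25
Y((6 + 5)/(4 - 2))*T = (2 + 2*((6 + 5)/(4 - 2))²)*25 = (2 + 2*(11/2)²)*25 = (2 + 2*(121/4))*25 = (2 + 121/2)*25 = (125/2)*25 = 3125/2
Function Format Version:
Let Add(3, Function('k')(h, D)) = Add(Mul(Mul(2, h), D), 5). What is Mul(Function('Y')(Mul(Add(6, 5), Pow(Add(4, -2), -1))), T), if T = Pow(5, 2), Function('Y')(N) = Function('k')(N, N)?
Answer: Rational(3125, 2) ≈ 1562.5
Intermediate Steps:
Function('k')(h, D) = Add(2, Mul(2, D, h)) (Function('k')(h, D) = Add(-3, Add(Mul(Mul(2, h), D), 5)) = Add(-3, Add(Mul(2, D, h), 5)) = Add(-3, Add(5, Mul(2, D, h))) = Add(2, Mul(2, D, h)))
Function('Y')(N) = Add(2, Mul(2, Pow(N, 2))) (Function('Y')(N) = Add(2, Mul(2, N, N)) = Add(2, Mul(2, Pow(N, 2))))
T = 25
Mul(Function('Y')(Mul(Add(6, 5), Pow(Add(4, -2), -1))), T) = Mul(Add(2, Mul(2, Pow(Mul(Add(6, 5), Pow(Add(4, -2), -1)), 2))), 25) = Mul(Add(2, Mul(2, Pow(Mul(11, Pow(2, -1)), 2))), 25) = Mul(Add(2, Mul(2, Pow(Mul(11, Rational(1, 2)), 2))), 25) = Mul(Add(2, Mul(2, Pow(Rational(11, 2), 2))), 25) = Mul(Add(2, Mul(2, Rational(121, 4))), 25) = Mul(Add(2, Rational(121, 2)), 25) = Mul(Rational(125, 2), 25) = Rational(3125, 2)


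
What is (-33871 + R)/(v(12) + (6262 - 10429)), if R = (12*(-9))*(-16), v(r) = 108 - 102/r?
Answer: 64286/8135 ≈ 7.9024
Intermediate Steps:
R = 1728 (R = -108*(-16) = 1728)
(-33871 + R)/(v(12) + (6262 - 10429)) = (-33871 + 1728)/((108 - 102/12) + (6262 - 10429)) = -32143/((108 - 102*1/12) - 4167) = -32143/((108 - 17/2) - 4167) = -32143/(199/2 - 4167) = -32143/(-8135/2) = -32143*(-2/8135) = 64286/8135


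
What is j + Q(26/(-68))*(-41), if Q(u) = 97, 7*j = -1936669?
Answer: -280644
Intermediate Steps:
j = -276667 (j = (⅐)*(-1936669) = -276667)
j + Q(26/(-68))*(-41) = -276667 + 97*(-41) = -276667 - 3977 = -280644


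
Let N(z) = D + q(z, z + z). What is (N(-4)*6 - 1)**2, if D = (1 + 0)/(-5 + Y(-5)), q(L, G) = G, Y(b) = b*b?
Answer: 237169/100 ≈ 2371.7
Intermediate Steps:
Y(b) = b**2
D = 1/20 (D = (1 + 0)/(-5 + (-5)**2) = 1/(-5 + 25) = 1/20 ≈ 0.050000)
N(z) = 1/20 + 2*z (N(z) = 1/20 + (z + z) = 1/20 + 2*z)
(N(-4)*6 - 1)**2 = ((1/20 + 2*(-4))*6 - 1)**2 = ((1/20 - 8)*6 - 1)**2 = (-159/20*6 - 1)**2 = (-477/10 - 1)**2 = (-487/10)**2 = 237169/100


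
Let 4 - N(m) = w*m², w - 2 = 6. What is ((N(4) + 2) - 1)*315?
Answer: -38745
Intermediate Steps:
w = 8 (w = 2 + 6 = 8)
N(m) = 4 - 8*m²
((N(4) + 2) - 1)*315 = (((4 - 8*4²) + 2) - 1)*315 = (((4 - 8*16) + 2) - 1)*315 = (((4 - 128) + 2) - 1)*315 = ((-124 + 2) - 1)*315 = (-122 - 1)*315 = -123*315 = -38745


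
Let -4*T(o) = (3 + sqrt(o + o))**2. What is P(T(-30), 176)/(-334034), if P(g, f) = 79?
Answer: -79/334034 ≈ -0.00023650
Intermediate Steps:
T(o) = -(3 + sqrt(2)*sqrt(o))**2/4 (T(o) = -(3 + sqrt(o + o))**2/4 = -(3 + sqrt(2*o))**2/4 = -(3 + sqrt(2)*sqrt(o))**2/4)
P(T(-30), 176)/(-334034) = 79/(-334034) = 79*(-1/334034) = -79/334034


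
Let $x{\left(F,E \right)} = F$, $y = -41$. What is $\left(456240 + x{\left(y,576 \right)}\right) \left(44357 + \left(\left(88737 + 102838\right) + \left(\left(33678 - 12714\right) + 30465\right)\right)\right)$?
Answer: $131093800839$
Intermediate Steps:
$\left(456240 + x{\left(y,576 \right)}\right) \left(44357 + \left(\left(88737 + 102838\right) + \left(\left(33678 - 12714\right) + 30465\right)\right)\right) = \left(456240 - 41\right) \left(44357 + \left(\left(88737 + 102838\right) + \left(\left(33678 - 12714\right) + 30465\right)\right)\right) = 456199 \left(44357 + \left(191575 + \left(20964 + 30465\right)\right)\right) = 456199 \left(44357 + \left(191575 + 51429\right)\right) = 456199 \left(44357 + 243004\right) = 456199 \cdot 287361 = 131093800839$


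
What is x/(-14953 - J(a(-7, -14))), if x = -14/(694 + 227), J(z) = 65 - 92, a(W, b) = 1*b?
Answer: 7/6873423 ≈ 1.0184e-6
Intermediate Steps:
a(W, b) = b
J(z) = -27
x = -14/921 ≈ -0.015201
x/(-14953 - J(a(-7, -14))) = -14/(921*(-14953 - 1*(-27))) = -14/(921*(-14953 + 27)) = -14/921/(-14926) = -14/921*(-1/14926) = 7/6873423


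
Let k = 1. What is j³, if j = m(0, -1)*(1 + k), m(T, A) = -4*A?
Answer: 512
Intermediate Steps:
j = 8 (j = (-4*(-1))*(1 + 1) = 4*2 = 8)
j³ = 8³ = 512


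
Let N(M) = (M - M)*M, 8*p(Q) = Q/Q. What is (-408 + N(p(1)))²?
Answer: 166464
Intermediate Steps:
p(Q) = ⅛ (p(Q) = (Q/Q)/8 = (⅛)*1 = ⅛)
N(M) = 0 (N(M) = 0*M = 0)
(-408 + N(p(1)))² = (-408 + 0)² = (-408)² = 166464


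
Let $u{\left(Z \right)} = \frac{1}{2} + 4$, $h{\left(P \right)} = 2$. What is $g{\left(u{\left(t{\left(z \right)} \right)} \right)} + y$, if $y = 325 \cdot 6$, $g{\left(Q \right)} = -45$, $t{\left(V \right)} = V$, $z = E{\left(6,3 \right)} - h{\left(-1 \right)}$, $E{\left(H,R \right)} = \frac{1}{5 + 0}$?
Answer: $1905$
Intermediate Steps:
$E{\left(H,R \right)} = \frac{1}{5}$
$z = - \frac{9}{5}$ ($z = \frac{1}{5} - 2 = - \frac{9}{5} \approx -1.8$)
$u{\left(Z \right)} = \frac{9}{2}$ ($u{\left(Z \right)} = \frac{1}{2} + 4 = \frac{9}{2}$)
$y = 1950$
$g{\left(u{\left(t{\left(z \right)} \right)} \right)} + y = -45 + 1950 = 1905$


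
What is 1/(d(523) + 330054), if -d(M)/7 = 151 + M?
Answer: 1/325336 ≈ 3.0737e-6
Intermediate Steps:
d(M) = -1057 - 7*M (d(M) = -7*(151 + M) = -1057 - 7*M)
1/(d(523) + 330054) = 1/((-1057 - 7*523) + 330054) = 1/((-1057 - 3661) + 330054) = 1/(-4718 + 330054) = 1/325336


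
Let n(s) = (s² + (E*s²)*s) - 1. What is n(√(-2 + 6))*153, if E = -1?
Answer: -765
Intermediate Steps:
n(s) = -1 + s² - s³ (n(s) = (s² + (-s²)*s) - 1 = (s² - s³) - 1 = -1 + s² - s³)
n(√(-2 + 6))*153 = (-1 + (√(-2 + 6))² - (√(-2 + 6))³)*153 = (-1 + (√4)² - (√4)³)*153 = (-1 + 2² - 1*2³)*153 = (-1 + 4 - 1*8)*153 = (-1 + 4 - 8)*153 = -5*153 = -765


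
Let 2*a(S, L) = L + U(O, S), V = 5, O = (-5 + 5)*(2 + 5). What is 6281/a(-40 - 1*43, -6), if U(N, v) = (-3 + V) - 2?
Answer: -6281/3 ≈ -2093.7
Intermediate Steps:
O = 0 (O = 0*7 = 0)
U(N, v) = 0 (U(N, v) = (-3 + 5) - 2 = 2 - 2 = 0)
a(S, L) = L/2 (a(S, L) = (L + 0)/2 = L/2)
6281/a(-40 - 1*43, -6) = 6281/(((½)*(-6))) = 6281/(-3) = 6281*(-⅓) = -6281/3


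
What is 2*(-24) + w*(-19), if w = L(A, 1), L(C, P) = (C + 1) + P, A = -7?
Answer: 47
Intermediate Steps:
L(C, P) = 1 + C + P (L(C, P) = (1 + C) + P = 1 + C + P)
w = -5 (w = 1 - 7 + 1 = -5)
2*(-24) + w*(-19) = 2*(-24) - 5*(-19) = -48 + 95 = 47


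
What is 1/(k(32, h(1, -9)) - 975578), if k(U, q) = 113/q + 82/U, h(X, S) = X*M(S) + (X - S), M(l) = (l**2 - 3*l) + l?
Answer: -1744/1701401755 ≈ -1.0250e-6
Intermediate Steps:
M(l) = l**2 - 2*l
h(X, S) = X - S + S*X*(-2 + S) (h(X, S) = X*(S*(-2 + S)) + (X - S) = S*X*(-2 + S) + (X - S) = X - S + S*X*(-2 + S))
k(U, q) = 82/U + 113/q
1/(k(32, h(1, -9)) - 975578) = 1/((82/32 + 113/(1 - 1*(-9) - 9*1*(-2 - 9))) - 975578) = 1/((82*(1/32) + 113/(1 + 9 - 9*1*(-11))) - 975578) = 1/((41/16 + 113/(1 + 9 + 99)) - 975578) = 1/((41/16 + 113/109) - 975578) = 1/(6277/1744 - 975578) = 1/(-1701401755/1744) = -1744/1701401755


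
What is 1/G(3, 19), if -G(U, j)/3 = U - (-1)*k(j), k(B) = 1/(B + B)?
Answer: -38/345 ≈ -0.11014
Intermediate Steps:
k(B) = 1/(2*B)
G(U, j) = -3*U - 3/(2*j) (G(U, j) = -3*(U - (-1)*1/(2*j)) = -3*(U - (-1)/(2*j)) = -3*(U + 1/(2*j)) = -3*U - 3/(2*j))
1/G(3, 19) = 1/(-3*3 - 3/2/19) = 1/(-9 - 3/2*1/19) = 1/(-9 - 3/38) = 1/(-345/38) = -38/345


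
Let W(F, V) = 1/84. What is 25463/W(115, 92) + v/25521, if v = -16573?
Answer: 54586646159/25521 ≈ 2.1389e+6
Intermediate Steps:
W(F, V) = 1/84
25463/W(115, 92) + v/25521 = 25463/(1/84) - 16573/25521 = 25463*84 - 16573*1/25521 = 2138892 - 16573/25521 = 54586646159/25521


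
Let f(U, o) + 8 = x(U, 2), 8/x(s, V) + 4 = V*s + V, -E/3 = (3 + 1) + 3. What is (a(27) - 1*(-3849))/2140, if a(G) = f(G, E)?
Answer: 9987/5564 ≈ 1.7949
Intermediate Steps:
E = -21 (E = -3*((3 + 1) + 3) = -3*(4 + 3) = -3*7 = -21)
x(s, V) = 8/(-4 + V + V*s) (x(s, V) = 8/(-4 + (V*s + V)) = 8/(-4 + (V + V*s)) = 8/(-4 + V + V*s))
f(U, o) = -8 + 8/(-2 + 2*U) (f(U, o) = -8 + 8/(-4 + 2 + 2*U) = -8 + 8/(-2 + 2*U))
a(G) = 4*(3 - 2*G)/(-1 + G)
(a(27) - 1*(-3849))/2140 = (4*(3 - 2*27)/(-1 + 27) - 1*(-3849))/2140 = (4*(3 - 54)/26 + 3849)*(1/2140) = (4*(1/26)*(-51) + 3849)*(1/2140) = (-102/13 + 3849)*(1/2140) = (49935/13)*(1/2140) = 9987/5564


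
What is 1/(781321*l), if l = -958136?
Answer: -1/748611777656 ≈ -1.3358e-12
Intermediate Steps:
1/(781321*l) = 1/(781321*(-958136)) = (1/781321)*(-1/958136) = -1/748611777656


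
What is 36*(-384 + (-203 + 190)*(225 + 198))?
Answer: -211788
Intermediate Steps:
36*(-384 + (-203 + 190)*(225 + 198)) = 36*(-384 - 13*423) = 36*(-384 - 5499) = 36*(-5883) = -211788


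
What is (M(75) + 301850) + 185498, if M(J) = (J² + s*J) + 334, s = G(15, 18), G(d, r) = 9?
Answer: 493982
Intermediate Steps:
s = 9
M(J) = 334 + J² + 9*J (M(J) = (J² + 9*J) + 334 = 334 + J² + 9*J)
(M(75) + 301850) + 185498 = ((334 + 75² + 9*75) + 301850) + 185498 = ((334 + 5625 + 675) + 301850) + 185498 = (6634 + 301850) + 185498 = 308484 + 185498 = 493982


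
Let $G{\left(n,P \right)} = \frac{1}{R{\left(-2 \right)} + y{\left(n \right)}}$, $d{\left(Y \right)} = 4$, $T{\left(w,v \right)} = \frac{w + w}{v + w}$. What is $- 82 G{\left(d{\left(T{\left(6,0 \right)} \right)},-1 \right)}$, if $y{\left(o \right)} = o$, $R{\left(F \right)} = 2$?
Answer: $- \frac{41}{3} \approx -13.667$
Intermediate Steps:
$T{\left(w,v \right)} = \frac{2 w}{v + w}$
$G{\left(n,P \right)} = \frac{1}{2 + n}$
$- 82 G{\left(d{\left(T{\left(6,0 \right)} \right)},-1 \right)} = - \frac{82}{2 + 4} = - \frac{82}{6} = \left(-82\right) \frac{1}{6} = - \frac{41}{3}$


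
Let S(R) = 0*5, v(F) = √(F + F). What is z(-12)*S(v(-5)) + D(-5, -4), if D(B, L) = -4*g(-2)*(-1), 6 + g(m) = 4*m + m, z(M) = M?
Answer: -64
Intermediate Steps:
v(F) = √2*√F (v(F) = √(2*F) = √2*√F)
S(R) = 0
g(m) = -6 + 5*m (g(m) = -6 + (4*m + m) = -6 + 5*m)
D(B, L) = -64 (D(B, L) = -4*(-6 + 5*(-2))*(-1) = -4*(-6 - 10)*(-1) = -4*(-16)*(-1) = 64*(-1) = -64)
z(-12)*S(v(-5)) + D(-5, -4) = -12*0 - 64 = 0 - 64 = -64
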